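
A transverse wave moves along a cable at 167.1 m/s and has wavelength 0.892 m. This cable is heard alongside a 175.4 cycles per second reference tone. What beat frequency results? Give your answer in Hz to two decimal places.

Source frequency f = v/λ = 167.1/0.892 = 187.3318 Hz.
f_beat = |187.3318 − 175.4| = 11.93 Hz.

11.93 Hz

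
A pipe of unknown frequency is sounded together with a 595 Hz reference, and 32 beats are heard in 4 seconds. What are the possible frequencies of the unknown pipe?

587 Hz or 603 Hz

Beat frequency = 32/4 = 8 Hz.
|f − 595| = 8, so f = 595 ± 8.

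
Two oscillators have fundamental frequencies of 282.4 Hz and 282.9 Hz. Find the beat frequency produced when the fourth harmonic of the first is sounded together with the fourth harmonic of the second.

2.0 Hz

Fourth harmonic of the first: 4·282.4 = 1129.6 Hz.
Fourth harmonic of the second: 4·282.9 = 1131.6 Hz.
f_beat = |1129.6 − 1131.6| = 2.0 Hz.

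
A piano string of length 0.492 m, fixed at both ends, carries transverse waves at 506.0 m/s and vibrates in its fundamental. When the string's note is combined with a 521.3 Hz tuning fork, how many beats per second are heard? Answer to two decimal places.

7.07 Hz

For a string fixed at both ends, f_n = n·v/(2L) = 1·506.0/(2·0.492) = 514.2276 Hz.
f_beat = |514.2276 − 521.3| = 7.07 Hz.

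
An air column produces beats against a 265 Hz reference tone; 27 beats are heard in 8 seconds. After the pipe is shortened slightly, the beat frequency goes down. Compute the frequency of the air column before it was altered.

Beat frequency = 27/8 = 3.375 Hz.
|f − 265| = 3.375, so the air column was at either 261.625 Hz or 268.375 Hz.
A shorter pipe has a higher fundamental; the adjustment raises the air column's frequency.
The beat rate fell, so the adjustment moved the air column toward 265 Hz — it must have started below the reference.

261.625 Hz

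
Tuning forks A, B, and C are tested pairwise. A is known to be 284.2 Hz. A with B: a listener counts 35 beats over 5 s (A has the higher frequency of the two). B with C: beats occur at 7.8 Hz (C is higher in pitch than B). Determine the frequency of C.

A–B: Beat frequency = 35/5 = 7 Hz.
B is below A, so f_B = 284.2 − 7 = 277.2 Hz.
C is above B, so f_C = 277.2 + 7.8 = 285 Hz.

285 Hz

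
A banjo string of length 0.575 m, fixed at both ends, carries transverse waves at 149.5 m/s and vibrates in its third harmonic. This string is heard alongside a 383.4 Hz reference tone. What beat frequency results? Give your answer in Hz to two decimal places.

6.60 Hz

For a string fixed at both ends, f_n = n·v/(2L) = 3·149.5/(2·0.575) = 390.0000 Hz.
f_beat = |390.0000 − 383.4| = 6.60 Hz.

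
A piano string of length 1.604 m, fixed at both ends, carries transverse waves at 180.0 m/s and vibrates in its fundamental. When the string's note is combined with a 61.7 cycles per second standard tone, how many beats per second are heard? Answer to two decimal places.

5.59 Hz

For a string fixed at both ends, f_n = n·v/(2L) = 1·180.0/(2·1.604) = 56.1097 Hz.
f_beat = |56.1097 − 61.7| = 5.59 Hz.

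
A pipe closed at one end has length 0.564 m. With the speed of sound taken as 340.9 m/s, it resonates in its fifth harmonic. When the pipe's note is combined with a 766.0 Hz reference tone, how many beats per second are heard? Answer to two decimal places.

Closed pipe (odd harmonics): f_n = n·v/(4L) = 5·340.9/(4·0.564) = 755.5408 Hz.
f_beat = |755.5408 − 766.0| = 10.46 Hz.

10.46 Hz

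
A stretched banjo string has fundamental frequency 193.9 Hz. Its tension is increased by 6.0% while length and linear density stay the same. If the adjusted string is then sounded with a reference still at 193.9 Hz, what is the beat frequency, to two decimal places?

For a string, f ∝ √T, so the new frequency is 193.9·√1.060 = 199.6323 Hz.
f_beat = |199.6323 − 193.9| = 5.73 Hz.

5.73 Hz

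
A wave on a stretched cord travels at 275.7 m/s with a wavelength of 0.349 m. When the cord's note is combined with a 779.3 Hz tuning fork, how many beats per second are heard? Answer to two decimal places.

10.67 Hz

Source frequency f = v/λ = 275.7/0.349 = 789.9713 Hz.
f_beat = |789.9713 − 779.3| = 10.67 Hz.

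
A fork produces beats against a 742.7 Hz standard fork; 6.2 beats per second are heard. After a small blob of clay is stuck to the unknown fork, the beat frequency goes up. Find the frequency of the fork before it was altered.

|f − 742.7| = 6.2, so the fork was at either 736.5 Hz or 748.9 Hz.
Adding mass to a fork lowers its frequency; the adjustment lowers the fork's frequency.
The beat rate rose, so the adjustment moved the fork further from 742.7 Hz — it was already below the reference.

736.5 Hz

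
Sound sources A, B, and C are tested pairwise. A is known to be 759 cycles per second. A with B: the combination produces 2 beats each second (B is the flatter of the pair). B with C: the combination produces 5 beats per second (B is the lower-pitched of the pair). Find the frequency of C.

762 Hz

B is below A, so f_B = 759 − 2 = 757 Hz.
C is above B, so f_C = 757 + 5 = 762 Hz.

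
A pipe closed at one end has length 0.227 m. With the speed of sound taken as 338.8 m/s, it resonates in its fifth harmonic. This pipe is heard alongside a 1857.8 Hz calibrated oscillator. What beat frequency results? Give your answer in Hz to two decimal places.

Closed pipe (odd harmonics): f_n = n·v/(4L) = 5·338.8/(4·0.227) = 1865.6388 Hz.
f_beat = |1865.6388 − 1857.8| = 7.84 Hz.

7.84 Hz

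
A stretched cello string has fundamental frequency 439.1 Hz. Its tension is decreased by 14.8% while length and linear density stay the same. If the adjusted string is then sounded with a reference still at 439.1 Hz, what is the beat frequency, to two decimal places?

For a string, f ∝ √T, so the new frequency is 439.1·√0.852 = 405.3062 Hz.
f_beat = |405.3062 − 439.1| = 33.79 Hz.

33.79 Hz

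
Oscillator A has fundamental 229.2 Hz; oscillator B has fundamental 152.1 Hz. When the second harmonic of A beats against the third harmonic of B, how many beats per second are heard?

2.1 Hz

Second harmonic of the first: 2·229.2 = 458.4 Hz.
Third harmonic of the second: 3·152.1 = 456.3 Hz.
f_beat = |458.4 − 456.3| = 2.1 Hz.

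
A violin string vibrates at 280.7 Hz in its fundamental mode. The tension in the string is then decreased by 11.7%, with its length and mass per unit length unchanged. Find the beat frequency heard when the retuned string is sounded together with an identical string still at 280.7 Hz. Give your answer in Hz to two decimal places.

16.93 Hz

For a string, f ∝ √T, so the new frequency is 280.7·√0.883 = 263.7684 Hz.
f_beat = |263.7684 − 280.7| = 16.93 Hz.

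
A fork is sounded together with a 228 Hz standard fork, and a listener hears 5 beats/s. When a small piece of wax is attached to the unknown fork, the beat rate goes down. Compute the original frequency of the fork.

|f − 228| = 5, so the fork was at either 223 Hz or 233 Hz.
Loading a fork with wax lowers its frequency; the adjustment lowers the fork's frequency.
The beat rate fell, so the adjustment moved the fork toward 228 Hz — it must have started above the reference.

233 Hz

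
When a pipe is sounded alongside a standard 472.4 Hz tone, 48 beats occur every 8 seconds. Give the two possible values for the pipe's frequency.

466.4 Hz or 478.4 Hz

Beat frequency = 48/8 = 6 Hz.
|f − 472.4| = 6, so f = 472.4 ± 6.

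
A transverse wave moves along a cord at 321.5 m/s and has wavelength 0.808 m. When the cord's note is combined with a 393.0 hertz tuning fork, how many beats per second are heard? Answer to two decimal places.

Source frequency f = v/λ = 321.5/0.808 = 397.8960 Hz.
f_beat = |397.8960 − 393.0| = 4.90 Hz.

4.90 Hz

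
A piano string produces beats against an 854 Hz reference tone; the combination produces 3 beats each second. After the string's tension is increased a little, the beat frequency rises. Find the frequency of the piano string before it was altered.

857 Hz

|f − 854| = 3, so the piano string was at either 851 Hz or 857 Hz.
Higher tension means higher frequency; the adjustment raises the piano string's frequency.
The beat rate rose, so the adjustment moved the piano string further from 854 Hz — it was already above the reference.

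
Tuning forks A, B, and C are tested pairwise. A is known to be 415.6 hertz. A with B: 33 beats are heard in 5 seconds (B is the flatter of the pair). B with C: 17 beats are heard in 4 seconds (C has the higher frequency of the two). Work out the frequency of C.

A–B: Beat frequency = 33/5 = 6.6 Hz.
B is below A, so f_B = 415.6 − 6.6 = 409 Hz.
B–C: Beat frequency = 17/4 = 4.25 Hz.
C is above B, so f_C = 409 + 4.25 = 413.25 Hz.

413.25 Hz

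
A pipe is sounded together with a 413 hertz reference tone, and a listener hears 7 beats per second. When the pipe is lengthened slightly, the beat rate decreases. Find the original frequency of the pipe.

420 Hz

|f − 413| = 7, so the pipe was at either 406 Hz or 420 Hz.
A longer pipe has a lower fundamental; the adjustment lowers the pipe's frequency.
The beat rate fell, so the adjustment moved the pipe toward 413 Hz — it must have started above the reference.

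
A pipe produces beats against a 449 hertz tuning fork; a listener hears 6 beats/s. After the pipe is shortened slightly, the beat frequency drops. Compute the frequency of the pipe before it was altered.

443 Hz

|f − 449| = 6, so the pipe was at either 443 Hz or 455 Hz.
A shorter pipe has a higher fundamental; the adjustment raises the pipe's frequency.
The beat rate fell, so the adjustment moved the pipe toward 449 Hz — it must have started below the reference.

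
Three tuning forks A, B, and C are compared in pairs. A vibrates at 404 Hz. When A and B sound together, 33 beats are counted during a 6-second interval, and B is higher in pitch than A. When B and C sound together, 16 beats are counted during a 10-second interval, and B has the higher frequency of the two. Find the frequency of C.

A–B: Beat frequency = 33/6 = 5.5 Hz.
B is above A, so f_B = 404 + 5.5 = 409.5 Hz.
B–C: Beat frequency = 16/10 = 1.6 Hz.
C is below B, so f_C = 409.5 − 1.6 = 407.9 Hz.

407.9 Hz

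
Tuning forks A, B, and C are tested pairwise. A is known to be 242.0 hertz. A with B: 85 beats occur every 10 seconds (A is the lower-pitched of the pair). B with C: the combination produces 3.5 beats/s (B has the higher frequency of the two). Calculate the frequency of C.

A–B: Beat frequency = 85/10 = 8.5 Hz.
B is above A, so f_B = 242.0 + 8.5 = 250.5 Hz.
C is below B, so f_C = 250.5 − 3.5 = 247 Hz.

247 Hz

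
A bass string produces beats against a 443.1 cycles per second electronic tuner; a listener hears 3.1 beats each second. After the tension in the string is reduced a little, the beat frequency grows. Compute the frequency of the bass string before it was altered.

|f − 443.1| = 3.1, so the bass string was at either 440 Hz or 446.2 Hz.
Lower tension means lower frequency; the adjustment lowers the bass string's frequency.
The beat rate rose, so the adjustment moved the bass string further from 443.1 Hz — it was already below the reference.

440 Hz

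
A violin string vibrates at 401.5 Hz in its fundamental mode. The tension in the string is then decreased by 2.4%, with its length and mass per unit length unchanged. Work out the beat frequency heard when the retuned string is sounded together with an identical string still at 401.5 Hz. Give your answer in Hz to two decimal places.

For a string, f ∝ √T, so the new frequency is 401.5·√0.976 = 396.6527 Hz.
f_beat = |396.6527 − 401.5| = 4.85 Hz.

4.85 Hz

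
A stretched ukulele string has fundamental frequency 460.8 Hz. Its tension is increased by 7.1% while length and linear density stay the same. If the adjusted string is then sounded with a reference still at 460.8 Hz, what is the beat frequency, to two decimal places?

16.08 Hz

For a string, f ∝ √T, so the new frequency is 460.8·√1.071 = 476.8779 Hz.
f_beat = |476.8779 − 460.8| = 16.08 Hz.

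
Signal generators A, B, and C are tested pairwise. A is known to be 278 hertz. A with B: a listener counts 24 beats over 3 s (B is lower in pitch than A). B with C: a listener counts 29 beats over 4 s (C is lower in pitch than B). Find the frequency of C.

A–B: Beat frequency = 24/3 = 8 Hz.
B is below A, so f_B = 278 − 8 = 270 Hz.
B–C: Beat frequency = 29/4 = 7.25 Hz.
C is below B, so f_C = 270 − 7.25 = 262.75 Hz.

262.75 Hz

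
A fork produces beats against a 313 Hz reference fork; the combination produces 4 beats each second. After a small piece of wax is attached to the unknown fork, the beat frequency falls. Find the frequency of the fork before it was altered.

317 Hz

|f − 313| = 4, so the fork was at either 309 Hz or 317 Hz.
Loading a fork with wax lowers its frequency; the adjustment lowers the fork's frequency.
The beat rate fell, so the adjustment moved the fork toward 313 Hz — it must have started above the reference.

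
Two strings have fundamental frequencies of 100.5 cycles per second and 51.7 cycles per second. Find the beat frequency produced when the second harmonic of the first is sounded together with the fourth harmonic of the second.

5.8 Hz

Second harmonic of the first: 2·100.5 = 201.0 Hz.
Fourth harmonic of the second: 4·51.7 = 206.8 Hz.
f_beat = |201.0 − 206.8| = 5.8 Hz.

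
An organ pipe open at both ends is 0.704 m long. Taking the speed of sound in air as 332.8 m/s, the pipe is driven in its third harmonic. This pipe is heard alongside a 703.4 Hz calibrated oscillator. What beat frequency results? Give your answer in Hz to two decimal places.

Open pipe: f_n = n·v/(2L) = 3·332.8/(2·0.704) = 709.0909 Hz.
f_beat = |709.0909 − 703.4| = 5.69 Hz.

5.69 Hz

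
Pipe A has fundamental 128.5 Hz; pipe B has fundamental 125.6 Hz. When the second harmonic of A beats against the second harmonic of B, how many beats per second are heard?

5.8 Hz

Second harmonic of the first: 2·128.5 = 257.0 Hz.
Second harmonic of the second: 2·125.6 = 251.2 Hz.
f_beat = |257.0 − 251.2| = 5.8 Hz.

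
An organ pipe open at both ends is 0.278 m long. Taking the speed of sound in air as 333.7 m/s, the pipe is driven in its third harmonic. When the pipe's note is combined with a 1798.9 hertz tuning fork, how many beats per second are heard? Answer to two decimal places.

Open pipe: f_n = n·v/(2L) = 3·333.7/(2·0.278) = 1800.5396 Hz.
f_beat = |1800.5396 − 1798.9| = 1.64 Hz.

1.64 Hz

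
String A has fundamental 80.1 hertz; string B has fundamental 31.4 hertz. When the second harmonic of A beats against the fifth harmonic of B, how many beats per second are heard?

3.2 Hz

Second harmonic of the first: 2·80.1 = 160.2 Hz.
Fifth harmonic of the second: 5·31.4 = 157.0 Hz.
f_beat = |160.2 − 157.0| = 3.2 Hz.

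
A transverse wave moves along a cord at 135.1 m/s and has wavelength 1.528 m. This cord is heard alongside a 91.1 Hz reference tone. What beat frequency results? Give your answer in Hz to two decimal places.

2.68 Hz

Source frequency f = v/λ = 135.1/1.528 = 88.4162 Hz.
f_beat = |88.4162 − 91.1| = 2.68 Hz.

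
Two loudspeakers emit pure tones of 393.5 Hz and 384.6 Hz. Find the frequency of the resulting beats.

Beats arise from superposition of two nearby frequencies; the beat rate is |f₁ − f₂|.
|393.5 − 384.6| = 8.9 Hz.

8.9 Hz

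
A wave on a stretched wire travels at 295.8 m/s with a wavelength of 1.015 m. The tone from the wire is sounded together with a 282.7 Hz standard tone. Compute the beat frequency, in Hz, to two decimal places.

Source frequency f = v/λ = 295.8/1.015 = 291.4286 Hz.
f_beat = |291.4286 − 282.7| = 8.73 Hz.

8.73 Hz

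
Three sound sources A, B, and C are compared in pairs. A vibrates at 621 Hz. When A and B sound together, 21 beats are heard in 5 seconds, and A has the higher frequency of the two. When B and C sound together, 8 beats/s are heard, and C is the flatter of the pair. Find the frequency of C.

608.8 Hz

A–B: Beat frequency = 21/5 = 4.2 Hz.
B is below A, so f_B = 621 − 4.2 = 616.8 Hz.
C is below B, so f_C = 616.8 − 8 = 608.8 Hz.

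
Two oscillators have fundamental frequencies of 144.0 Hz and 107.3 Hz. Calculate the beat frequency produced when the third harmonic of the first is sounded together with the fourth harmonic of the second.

Third harmonic of the first: 3·144.0 = 432.0 Hz.
Fourth harmonic of the second: 4·107.3 = 429.2 Hz.
f_beat = |432.0 − 429.2| = 2.8 Hz.

2.8 Hz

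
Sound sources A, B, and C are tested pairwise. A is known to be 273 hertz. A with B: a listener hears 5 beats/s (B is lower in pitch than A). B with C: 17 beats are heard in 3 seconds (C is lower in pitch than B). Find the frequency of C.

B is below A, so f_B = 273 − 5 = 268 Hz.
B–C: Beat frequency = 17/3 = 5.6667 Hz.
C is below B, so f_C = 268 − 5.6667 = 262.3333 Hz.

262.3333 Hz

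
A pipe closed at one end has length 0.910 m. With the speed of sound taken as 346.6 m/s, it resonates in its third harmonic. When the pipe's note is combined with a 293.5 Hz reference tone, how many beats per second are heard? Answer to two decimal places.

Closed pipe (odd harmonics): f_n = n·v/(4L) = 3·346.6/(4·0.910) = 285.6593 Hz.
f_beat = |285.6593 − 293.5| = 7.84 Hz.

7.84 Hz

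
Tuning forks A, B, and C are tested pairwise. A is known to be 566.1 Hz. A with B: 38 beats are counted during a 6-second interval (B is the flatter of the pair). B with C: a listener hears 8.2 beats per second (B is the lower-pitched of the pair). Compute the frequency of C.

A–B: Beat frequency = 38/6 = 6.3333 Hz.
B is below A, so f_B = 566.1 − 6.3333 = 559.7667 Hz.
C is above B, so f_C = 559.7667 + 8.2 = 567.9667 Hz.

567.9667 Hz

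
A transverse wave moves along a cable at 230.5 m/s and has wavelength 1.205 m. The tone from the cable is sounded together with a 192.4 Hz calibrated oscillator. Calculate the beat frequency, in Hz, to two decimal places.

1.11 Hz

Source frequency f = v/λ = 230.5/1.205 = 191.2863 Hz.
f_beat = |191.2863 − 192.4| = 1.11 Hz.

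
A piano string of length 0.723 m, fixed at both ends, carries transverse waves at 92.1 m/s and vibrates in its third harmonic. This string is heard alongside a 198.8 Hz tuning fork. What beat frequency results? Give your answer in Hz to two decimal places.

7.72 Hz

For a string fixed at both ends, f_n = n·v/(2L) = 3·92.1/(2·0.723) = 191.0788 Hz.
f_beat = |191.0788 − 198.8| = 7.72 Hz.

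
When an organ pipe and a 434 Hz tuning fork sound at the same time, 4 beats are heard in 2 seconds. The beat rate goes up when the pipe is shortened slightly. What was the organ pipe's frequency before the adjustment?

436 Hz

Beat frequency = 4/2 = 2 Hz.
|f − 434| = 2, so the organ pipe was at either 432 Hz or 436 Hz.
A shorter pipe has a higher fundamental; the adjustment raises the organ pipe's frequency.
The beat rate rose, so the adjustment moved the organ pipe further from 434 Hz — it was already above the reference.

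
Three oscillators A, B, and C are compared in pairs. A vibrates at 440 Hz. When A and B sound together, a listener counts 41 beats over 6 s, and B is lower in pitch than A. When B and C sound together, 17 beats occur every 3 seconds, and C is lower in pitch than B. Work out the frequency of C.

A–B: Beat frequency = 41/6 = 6.8333 Hz.
B is below A, so f_B = 440 − 6.8333 = 433.1667 Hz.
B–C: Beat frequency = 17/3 = 5.6667 Hz.
C is below B, so f_C = 433.1667 − 5.6667 = 427.5 Hz.

427.5 Hz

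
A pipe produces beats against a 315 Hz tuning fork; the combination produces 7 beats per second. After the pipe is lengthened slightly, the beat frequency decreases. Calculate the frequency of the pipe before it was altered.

|f − 315| = 7, so the pipe was at either 308 Hz or 322 Hz.
A longer pipe has a lower fundamental; the adjustment lowers the pipe's frequency.
The beat rate fell, so the adjustment moved the pipe toward 315 Hz — it must have started above the reference.

322 Hz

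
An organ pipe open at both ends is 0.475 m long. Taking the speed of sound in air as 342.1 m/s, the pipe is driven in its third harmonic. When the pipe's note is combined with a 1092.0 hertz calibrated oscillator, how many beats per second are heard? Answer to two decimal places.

11.68 Hz

Open pipe: f_n = n·v/(2L) = 3·342.1/(2·0.475) = 1080.3158 Hz.
f_beat = |1080.3158 − 1092.0| = 11.68 Hz.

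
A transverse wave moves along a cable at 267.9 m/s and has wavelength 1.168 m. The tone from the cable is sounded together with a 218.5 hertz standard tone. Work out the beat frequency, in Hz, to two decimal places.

Source frequency f = v/λ = 267.9/1.168 = 229.3664 Hz.
f_beat = |229.3664 − 218.5| = 10.87 Hz.

10.87 Hz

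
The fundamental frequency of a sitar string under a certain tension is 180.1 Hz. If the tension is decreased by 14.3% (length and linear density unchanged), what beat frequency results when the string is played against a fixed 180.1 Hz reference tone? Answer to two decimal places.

13.37 Hz

For a string, f ∝ √T, so the new frequency is 180.1·√0.857 = 166.7263 Hz.
f_beat = |166.7263 − 180.1| = 13.37 Hz.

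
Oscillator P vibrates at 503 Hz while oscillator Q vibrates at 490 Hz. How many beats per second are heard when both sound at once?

13 Hz

The beat frequency equals the magnitude of the frequency difference.
|503 − 490| = 13 Hz.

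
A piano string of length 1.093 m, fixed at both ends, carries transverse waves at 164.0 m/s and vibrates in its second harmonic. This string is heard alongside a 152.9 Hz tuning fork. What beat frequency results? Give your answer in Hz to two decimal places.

2.85 Hz

For a string fixed at both ends, f_n = n·v/(2L) = 2·164.0/(2·1.093) = 150.0457 Hz.
f_beat = |150.0457 − 152.9| = 2.85 Hz.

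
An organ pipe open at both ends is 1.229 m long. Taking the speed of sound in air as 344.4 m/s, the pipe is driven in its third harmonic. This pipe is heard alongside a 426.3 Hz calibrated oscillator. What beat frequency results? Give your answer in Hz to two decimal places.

Open pipe: f_n = n·v/(2L) = 3·344.4/(2·1.229) = 420.3417 Hz.
f_beat = |420.3417 − 426.3| = 5.96 Hz.

5.96 Hz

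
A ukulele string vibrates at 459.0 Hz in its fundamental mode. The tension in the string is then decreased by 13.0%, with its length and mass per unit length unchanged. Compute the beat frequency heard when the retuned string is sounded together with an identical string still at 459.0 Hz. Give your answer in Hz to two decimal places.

30.87 Hz

For a string, f ∝ √T, so the new frequency is 459.0·√0.870 = 428.1267 Hz.
f_beat = |428.1267 − 459.0| = 30.87 Hz.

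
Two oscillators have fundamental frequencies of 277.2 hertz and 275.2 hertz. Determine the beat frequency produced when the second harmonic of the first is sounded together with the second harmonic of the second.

Second harmonic of the first: 2·277.2 = 554.4 Hz.
Second harmonic of the second: 2·275.2 = 550.4 Hz.
f_beat = |554.4 − 550.4| = 4.0 Hz.

4.0 Hz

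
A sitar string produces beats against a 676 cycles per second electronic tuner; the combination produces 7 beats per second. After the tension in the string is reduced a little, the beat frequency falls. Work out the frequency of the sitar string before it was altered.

683 Hz

|f − 676| = 7, so the sitar string was at either 669 Hz or 683 Hz.
Lower tension means lower frequency; the adjustment lowers the sitar string's frequency.
The beat rate fell, so the adjustment moved the sitar string toward 676 Hz — it must have started above the reference.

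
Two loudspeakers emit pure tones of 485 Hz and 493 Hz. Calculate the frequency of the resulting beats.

The beat frequency equals the magnitude of the frequency difference.
|485 − 493| = 8 Hz.

8 Hz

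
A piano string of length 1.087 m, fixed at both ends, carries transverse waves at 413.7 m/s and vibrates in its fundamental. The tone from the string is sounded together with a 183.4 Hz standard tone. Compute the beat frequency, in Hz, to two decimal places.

For a string fixed at both ends, f_n = n·v/(2L) = 1·413.7/(2·1.087) = 190.2944 Hz.
f_beat = |190.2944 − 183.4| = 6.89 Hz.

6.89 Hz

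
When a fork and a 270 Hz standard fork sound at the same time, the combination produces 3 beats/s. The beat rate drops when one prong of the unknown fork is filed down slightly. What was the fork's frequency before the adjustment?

|f − 270| = 3, so the fork was at either 267 Hz or 273 Hz.
Filing a prong removes mass and raises the fork's frequency; the adjustment raises the fork's frequency.
The beat rate fell, so the adjustment moved the fork toward 270 Hz — it must have started below the reference.

267 Hz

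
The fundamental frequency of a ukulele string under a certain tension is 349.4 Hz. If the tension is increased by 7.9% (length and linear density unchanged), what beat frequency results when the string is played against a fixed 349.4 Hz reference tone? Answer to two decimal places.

For a string, f ∝ √T, so the new frequency is 349.4·√1.079 = 362.9390 Hz.
f_beat = |362.9390 − 349.4| = 13.54 Hz.

13.54 Hz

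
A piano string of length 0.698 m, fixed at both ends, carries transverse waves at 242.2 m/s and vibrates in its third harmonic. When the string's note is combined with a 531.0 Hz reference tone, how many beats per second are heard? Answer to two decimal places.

For a string fixed at both ends, f_n = n·v/(2L) = 3·242.2/(2·0.698) = 520.4871 Hz.
f_beat = |520.4871 − 531.0| = 10.51 Hz.

10.51 Hz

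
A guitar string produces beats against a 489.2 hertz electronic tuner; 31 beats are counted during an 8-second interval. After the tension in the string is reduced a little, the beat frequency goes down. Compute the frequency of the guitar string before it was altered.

493.075 Hz

Beat frequency = 31/8 = 3.875 Hz.
|f − 489.2| = 3.875, so the guitar string was at either 485.325 Hz or 493.075 Hz.
Lower tension means lower frequency; the adjustment lowers the guitar string's frequency.
The beat rate fell, so the adjustment moved the guitar string toward 489.2 Hz — it must have started above the reference.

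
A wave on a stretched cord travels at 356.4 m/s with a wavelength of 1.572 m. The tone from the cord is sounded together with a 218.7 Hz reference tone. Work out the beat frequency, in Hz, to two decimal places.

8.02 Hz

Source frequency f = v/λ = 356.4/1.572 = 226.7176 Hz.
f_beat = |226.7176 − 218.7| = 8.02 Hz.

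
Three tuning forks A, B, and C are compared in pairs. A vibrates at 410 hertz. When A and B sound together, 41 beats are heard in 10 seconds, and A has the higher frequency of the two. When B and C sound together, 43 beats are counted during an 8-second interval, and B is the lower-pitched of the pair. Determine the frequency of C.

A–B: Beat frequency = 41/10 = 4.1 Hz.
B is below A, so f_B = 410 − 4.1 = 405.9 Hz.
B–C: Beat frequency = 43/8 = 5.375 Hz.
C is above B, so f_C = 405.9 + 5.375 = 411.275 Hz.

411.275 Hz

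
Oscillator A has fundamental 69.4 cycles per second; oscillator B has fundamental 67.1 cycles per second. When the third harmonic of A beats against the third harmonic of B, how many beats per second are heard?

6.9 Hz

Third harmonic of the first: 3·69.4 = 208.2 Hz.
Third harmonic of the second: 3·67.1 = 201.3 Hz.
f_beat = |208.2 − 201.3| = 6.9 Hz.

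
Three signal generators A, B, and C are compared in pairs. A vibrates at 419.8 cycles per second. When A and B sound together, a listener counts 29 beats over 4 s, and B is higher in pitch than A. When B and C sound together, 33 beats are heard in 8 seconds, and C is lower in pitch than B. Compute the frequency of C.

A–B: Beat frequency = 29/4 = 7.25 Hz.
B is above A, so f_B = 419.8 + 7.25 = 427.05 Hz.
B–C: Beat frequency = 33/8 = 4.125 Hz.
C is below B, so f_C = 427.05 − 4.125 = 422.925 Hz.

422.925 Hz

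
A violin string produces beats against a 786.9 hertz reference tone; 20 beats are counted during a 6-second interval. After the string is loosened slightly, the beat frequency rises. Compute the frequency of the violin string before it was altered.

783.5667 Hz

Beat frequency = 20/6 = 3.3333 Hz.
|f − 786.9| = 3.3333, so the violin string was at either 783.5667 Hz or 790.2333 Hz.
Reducing tension lowers a string's frequency; the adjustment lowers the violin string's frequency.
The beat rate rose, so the adjustment moved the violin string further from 786.9 Hz — it was already below the reference.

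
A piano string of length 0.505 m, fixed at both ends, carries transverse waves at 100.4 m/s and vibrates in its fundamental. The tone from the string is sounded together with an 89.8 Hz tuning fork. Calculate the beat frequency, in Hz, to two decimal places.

For a string fixed at both ends, f_n = n·v/(2L) = 1·100.4/(2·0.505) = 99.4059 Hz.
f_beat = |99.4059 − 89.8| = 9.61 Hz.

9.61 Hz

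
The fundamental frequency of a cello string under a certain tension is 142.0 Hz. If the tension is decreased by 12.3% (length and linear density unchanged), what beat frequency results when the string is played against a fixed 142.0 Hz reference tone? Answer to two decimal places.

9.02 Hz

For a string, f ∝ √T, so the new frequency is 142.0·√0.877 = 132.9806 Hz.
f_beat = |132.9806 − 142.0| = 9.02 Hz.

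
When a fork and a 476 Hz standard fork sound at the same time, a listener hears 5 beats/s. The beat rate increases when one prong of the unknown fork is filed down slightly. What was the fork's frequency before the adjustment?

|f − 476| = 5, so the fork was at either 471 Hz or 481 Hz.
Filing a prong removes mass and raises the fork's frequency; the adjustment raises the fork's frequency.
The beat rate rose, so the adjustment moved the fork further from 476 Hz — it was already above the reference.

481 Hz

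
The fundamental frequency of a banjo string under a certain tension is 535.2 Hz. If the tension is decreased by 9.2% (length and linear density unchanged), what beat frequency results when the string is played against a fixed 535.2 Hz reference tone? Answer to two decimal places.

25.21 Hz

For a string, f ∝ √T, so the new frequency is 535.2·√0.908 = 509.9869 Hz.
f_beat = |509.9869 − 535.2| = 25.21 Hz.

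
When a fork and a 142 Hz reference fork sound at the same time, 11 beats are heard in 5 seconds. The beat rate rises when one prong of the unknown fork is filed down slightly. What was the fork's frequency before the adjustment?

Beat frequency = 11/5 = 2.2 Hz.
|f − 142| = 2.2, so the fork was at either 139.8 Hz or 144.2 Hz.
Filing a prong removes mass and raises the fork's frequency; the adjustment raises the fork's frequency.
The beat rate rose, so the adjustment moved the fork further from 142 Hz — it was already above the reference.

144.2 Hz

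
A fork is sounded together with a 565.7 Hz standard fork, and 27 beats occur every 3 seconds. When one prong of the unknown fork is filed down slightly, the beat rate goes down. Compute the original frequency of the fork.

556.7 Hz

Beat frequency = 27/3 = 9 Hz.
|f − 565.7| = 9, so the fork was at either 556.7 Hz or 574.7 Hz.
Filing a prong removes mass and raises the fork's frequency; the adjustment raises the fork's frequency.
The beat rate fell, so the adjustment moved the fork toward 565.7 Hz — it must have started below the reference.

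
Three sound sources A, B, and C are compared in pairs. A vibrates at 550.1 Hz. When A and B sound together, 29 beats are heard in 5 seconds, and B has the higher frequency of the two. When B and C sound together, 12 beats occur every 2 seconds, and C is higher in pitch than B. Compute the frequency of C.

A–B: Beat frequency = 29/5 = 5.8 Hz.
B is above A, so f_B = 550.1 + 5.8 = 555.9 Hz.
B–C: Beat frequency = 12/2 = 6 Hz.
C is above B, so f_C = 555.9 + 6 = 561.9 Hz.

561.9 Hz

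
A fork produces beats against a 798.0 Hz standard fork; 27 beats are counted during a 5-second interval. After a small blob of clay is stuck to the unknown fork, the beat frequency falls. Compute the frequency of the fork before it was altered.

Beat frequency = 27/5 = 5.4 Hz.
|f − 798.0| = 5.4, so the fork was at either 792.6 Hz or 803.4 Hz.
Adding mass to a fork lowers its frequency; the adjustment lowers the fork's frequency.
The beat rate fell, so the adjustment moved the fork toward 798.0 Hz — it must have started above the reference.

803.4 Hz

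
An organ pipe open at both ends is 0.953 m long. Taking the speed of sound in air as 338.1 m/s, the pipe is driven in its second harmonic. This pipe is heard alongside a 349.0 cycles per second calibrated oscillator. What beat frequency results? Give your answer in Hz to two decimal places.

5.77 Hz

Open pipe: f_n = n·v/(2L) = 2·338.1/(2·0.953) = 354.7744 Hz.
f_beat = |354.7744 − 349.0| = 5.77 Hz.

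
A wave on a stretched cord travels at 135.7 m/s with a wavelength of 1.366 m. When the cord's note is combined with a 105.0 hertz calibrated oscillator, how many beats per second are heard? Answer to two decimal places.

Source frequency f = v/λ = 135.7/1.366 = 99.3411 Hz.
f_beat = |99.3411 − 105.0| = 5.66 Hz.

5.66 Hz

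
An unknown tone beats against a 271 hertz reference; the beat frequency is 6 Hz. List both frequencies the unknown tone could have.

|f − 271| = 6, so f = 271 ± 6.

265 Hz or 277 Hz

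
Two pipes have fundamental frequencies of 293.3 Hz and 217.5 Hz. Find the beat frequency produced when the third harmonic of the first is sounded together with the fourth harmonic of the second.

9.9 Hz

Third harmonic of the first: 3·293.3 = 879.9 Hz.
Fourth harmonic of the second: 4·217.5 = 870.0 Hz.
f_beat = |879.9 − 870.0| = 9.9 Hz.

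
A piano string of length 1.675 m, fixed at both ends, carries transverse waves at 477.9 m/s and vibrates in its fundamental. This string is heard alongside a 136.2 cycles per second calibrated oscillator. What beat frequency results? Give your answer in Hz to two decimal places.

6.46 Hz

For a string fixed at both ends, f_n = n·v/(2L) = 1·477.9/(2·1.675) = 142.6567 Hz.
f_beat = |142.6567 − 136.2| = 6.46 Hz.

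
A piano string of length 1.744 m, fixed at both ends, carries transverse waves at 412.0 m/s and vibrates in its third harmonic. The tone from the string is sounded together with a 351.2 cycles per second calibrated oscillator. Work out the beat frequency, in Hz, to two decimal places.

3.16 Hz

For a string fixed at both ends, f_n = n·v/(2L) = 3·412.0/(2·1.744) = 354.3578 Hz.
f_beat = |354.3578 − 351.2| = 3.16 Hz.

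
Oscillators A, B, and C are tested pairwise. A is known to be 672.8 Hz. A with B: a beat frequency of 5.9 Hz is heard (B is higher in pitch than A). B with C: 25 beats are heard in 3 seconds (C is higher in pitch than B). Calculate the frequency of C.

B is above A, so f_B = 672.8 + 5.9 = 678.7 Hz.
B–C: Beat frequency = 25/3 = 8.3333 Hz.
C is above B, so f_C = 678.7 + 8.3333 = 687.0333 Hz.

687.0333 Hz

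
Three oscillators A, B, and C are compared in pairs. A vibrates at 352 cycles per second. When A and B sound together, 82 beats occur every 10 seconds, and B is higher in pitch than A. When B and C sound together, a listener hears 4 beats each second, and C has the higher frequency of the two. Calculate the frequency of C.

364.2 Hz

A–B: Beat frequency = 82/10 = 8.2 Hz.
B is above A, so f_B = 352 + 8.2 = 360.2 Hz.
C is above B, so f_C = 360.2 + 4 = 364.2 Hz.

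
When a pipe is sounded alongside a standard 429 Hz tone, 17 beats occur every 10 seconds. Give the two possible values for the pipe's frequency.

Beat frequency = 17/10 = 1.7 Hz.
|f − 429| = 1.7, so f = 429 ± 1.7.

427.3 Hz or 430.7 Hz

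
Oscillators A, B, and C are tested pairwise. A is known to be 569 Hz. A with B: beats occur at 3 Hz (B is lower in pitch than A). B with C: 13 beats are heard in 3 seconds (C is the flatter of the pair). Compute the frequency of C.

561.6667 Hz

B is below A, so f_B = 569 − 3 = 566 Hz.
B–C: Beat frequency = 13/3 = 4.3333 Hz.
C is below B, so f_C = 566 − 4.3333 = 561.6667 Hz.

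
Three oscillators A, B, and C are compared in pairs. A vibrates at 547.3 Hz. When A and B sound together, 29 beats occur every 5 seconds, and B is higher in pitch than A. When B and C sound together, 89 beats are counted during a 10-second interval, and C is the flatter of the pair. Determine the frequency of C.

544.2 Hz

A–B: Beat frequency = 29/5 = 5.8 Hz.
B is above A, so f_B = 547.3 + 5.8 = 553.1 Hz.
B–C: Beat frequency = 89/10 = 8.9 Hz.
C is below B, so f_C = 553.1 − 8.9 = 544.2 Hz.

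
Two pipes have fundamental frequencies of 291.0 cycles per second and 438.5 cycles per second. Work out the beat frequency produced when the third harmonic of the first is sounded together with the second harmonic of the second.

4.0 Hz

Third harmonic of the first: 3·291.0 = 873.0 Hz.
Second harmonic of the second: 2·438.5 = 877.0 Hz.
f_beat = |873.0 − 877.0| = 4.0 Hz.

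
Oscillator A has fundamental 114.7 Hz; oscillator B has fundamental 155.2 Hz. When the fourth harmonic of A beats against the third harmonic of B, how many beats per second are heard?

6.8 Hz

Fourth harmonic of the first: 4·114.7 = 458.8 Hz.
Third harmonic of the second: 3·155.2 = 465.6 Hz.
f_beat = |458.8 − 465.6| = 6.8 Hz.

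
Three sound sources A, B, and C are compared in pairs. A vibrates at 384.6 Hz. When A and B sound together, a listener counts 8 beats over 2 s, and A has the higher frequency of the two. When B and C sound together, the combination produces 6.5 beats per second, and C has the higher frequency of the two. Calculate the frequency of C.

387.1 Hz

A–B: Beat frequency = 8/2 = 4 Hz.
B is below A, so f_B = 384.6 − 4 = 380.6 Hz.
C is above B, so f_C = 380.6 + 6.5 = 387.1 Hz.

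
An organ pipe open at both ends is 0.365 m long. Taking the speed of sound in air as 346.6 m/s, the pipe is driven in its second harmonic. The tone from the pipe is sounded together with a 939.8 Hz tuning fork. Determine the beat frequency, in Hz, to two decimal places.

9.79 Hz

Open pipe: f_n = n·v/(2L) = 2·346.6/(2·0.365) = 949.5890 Hz.
f_beat = |949.5890 − 939.8| = 9.79 Hz.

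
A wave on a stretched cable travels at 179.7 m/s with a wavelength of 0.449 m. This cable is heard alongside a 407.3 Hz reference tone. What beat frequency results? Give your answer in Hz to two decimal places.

7.08 Hz

Source frequency f = v/λ = 179.7/0.449 = 400.2227 Hz.
f_beat = |400.2227 − 407.3| = 7.08 Hz.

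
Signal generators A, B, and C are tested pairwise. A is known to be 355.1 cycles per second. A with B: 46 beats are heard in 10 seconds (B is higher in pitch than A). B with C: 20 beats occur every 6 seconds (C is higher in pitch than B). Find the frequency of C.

363.0333 Hz

A–B: Beat frequency = 46/10 = 4.6 Hz.
B is above A, so f_B = 355.1 + 4.6 = 359.7 Hz.
B–C: Beat frequency = 20/6 = 3.3333 Hz.
C is above B, so f_C = 359.7 + 3.3333 = 363.0333 Hz.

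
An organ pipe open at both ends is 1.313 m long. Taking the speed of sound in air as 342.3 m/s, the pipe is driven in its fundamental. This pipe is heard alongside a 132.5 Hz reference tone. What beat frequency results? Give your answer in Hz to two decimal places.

2.15 Hz

Open pipe: f_n = n·v/(2L) = 1·342.3/(2·1.313) = 130.3503 Hz.
f_beat = |130.3503 − 132.5| = 2.15 Hz.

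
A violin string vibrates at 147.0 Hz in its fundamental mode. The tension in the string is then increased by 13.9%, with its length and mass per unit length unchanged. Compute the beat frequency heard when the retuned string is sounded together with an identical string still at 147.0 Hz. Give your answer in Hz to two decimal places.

For a string, f ∝ √T, so the new frequency is 147.0·√1.139 = 156.8842 Hz.
f_beat = |156.8842 − 147.0| = 9.88 Hz.

9.88 Hz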